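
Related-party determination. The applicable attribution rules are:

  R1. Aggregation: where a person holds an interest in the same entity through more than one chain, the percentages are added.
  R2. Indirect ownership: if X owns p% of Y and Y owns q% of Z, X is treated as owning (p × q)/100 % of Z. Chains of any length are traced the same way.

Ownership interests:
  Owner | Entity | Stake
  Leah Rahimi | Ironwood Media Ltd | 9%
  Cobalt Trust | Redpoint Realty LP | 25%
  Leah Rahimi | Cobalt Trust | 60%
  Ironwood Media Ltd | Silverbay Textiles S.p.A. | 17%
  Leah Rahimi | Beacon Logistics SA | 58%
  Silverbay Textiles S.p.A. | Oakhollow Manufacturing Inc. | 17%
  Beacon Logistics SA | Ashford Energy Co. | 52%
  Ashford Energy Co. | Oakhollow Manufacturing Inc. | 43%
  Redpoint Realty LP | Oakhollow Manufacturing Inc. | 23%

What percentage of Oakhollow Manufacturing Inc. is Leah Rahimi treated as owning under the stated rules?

16.6789%

Chain via Cobalt Trust → Redpoint Realty LP (R2): 60% × 25% × 23% = 3.45% of Oakhollow Manufacturing Inc.
Chain via Beacon Logistics SA → Ashford Energy Co. (R2): 58% × 52% × 43% = 12.9688% of Oakhollow Manufacturing Inc.
Chain via Ironwood Media Ltd → Silverbay Textiles S.p.A. (R2): 9% × 17% × 17% = 0.2601% of Oakhollow Manufacturing Inc.
Aggregating (R1): 3.45% + 12.9688% + 0.2601% = 16.6789%.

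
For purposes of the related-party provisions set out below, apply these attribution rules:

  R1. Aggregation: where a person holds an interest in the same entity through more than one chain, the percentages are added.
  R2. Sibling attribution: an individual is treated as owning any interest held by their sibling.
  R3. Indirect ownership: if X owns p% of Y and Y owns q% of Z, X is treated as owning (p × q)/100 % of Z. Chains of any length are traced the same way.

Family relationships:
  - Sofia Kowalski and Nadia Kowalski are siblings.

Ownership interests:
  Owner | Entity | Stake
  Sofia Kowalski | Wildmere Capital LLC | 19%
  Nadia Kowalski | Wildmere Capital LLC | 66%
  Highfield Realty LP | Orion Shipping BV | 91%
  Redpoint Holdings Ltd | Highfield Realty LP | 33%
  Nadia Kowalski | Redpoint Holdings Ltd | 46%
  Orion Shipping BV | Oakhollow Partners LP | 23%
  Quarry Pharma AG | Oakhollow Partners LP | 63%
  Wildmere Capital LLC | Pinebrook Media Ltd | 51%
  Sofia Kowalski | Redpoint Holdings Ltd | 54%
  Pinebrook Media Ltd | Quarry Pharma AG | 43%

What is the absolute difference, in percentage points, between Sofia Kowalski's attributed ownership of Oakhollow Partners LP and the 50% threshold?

31.349585

By sibling attribution (R2), Sofia Kowalski is treated as also owning Nadia Kowalski's interest in Redpoint Holdings Ltd, giving 54% + 46% = 100%.
By sibling attribution (R2), Sofia Kowalski is treated as also owning Nadia Kowalski's interest in Wildmere Capital LLC, giving 19% + 66% = 85%.
Chain via Redpoint Holdings Ltd → Highfield Realty LP → Orion Shipping BV (R3): 100% × 33% × 91% × 23% = 6.9069% of Oakhollow Partners LP.
Chain via Wildmere Capital LLC → Pinebrook Media Ltd → Quarry Pharma AG (R3): 85% × 51% × 43% × 63% = 11.743515% of Oakhollow Partners LP.
Aggregating (R1): 6.9069% + 11.743515% = 18.650415%.
18.650415% falls short of the 50% threshold by 31.349585 percentage points.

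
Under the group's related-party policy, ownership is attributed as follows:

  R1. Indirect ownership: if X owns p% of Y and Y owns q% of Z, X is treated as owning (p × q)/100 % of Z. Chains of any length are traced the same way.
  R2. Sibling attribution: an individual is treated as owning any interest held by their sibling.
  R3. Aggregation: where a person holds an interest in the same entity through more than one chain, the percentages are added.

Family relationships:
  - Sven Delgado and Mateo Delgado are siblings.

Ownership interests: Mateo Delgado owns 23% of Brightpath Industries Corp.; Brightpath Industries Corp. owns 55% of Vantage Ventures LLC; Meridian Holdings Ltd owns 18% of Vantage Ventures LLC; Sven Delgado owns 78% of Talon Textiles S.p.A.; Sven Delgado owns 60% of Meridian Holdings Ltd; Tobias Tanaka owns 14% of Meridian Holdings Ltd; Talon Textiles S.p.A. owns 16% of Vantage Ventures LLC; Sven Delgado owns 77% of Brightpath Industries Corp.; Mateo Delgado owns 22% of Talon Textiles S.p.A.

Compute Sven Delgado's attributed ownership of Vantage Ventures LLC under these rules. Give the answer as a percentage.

By sibling attribution (R2), Sven Delgado is treated as also owning Mateo Delgado's interest in Talon Textiles S.p.A, giving 78% + 22% = 100%.
By sibling attribution (R2), Sven Delgado is treated as also owning Mateo Delgado's interest in Brightpath Industries Corp, giving 77% + 23% = 100%.
Chain via Meridian Holdings Ltd (R1): 60% × 18% = 10.8% of Vantage Ventures LLC.
Chain via Talon Textiles S.p.A. (R1): 100% × 16% = 16% of Vantage Ventures LLC.
Chain via Brightpath Industries Corp. (R1): 100% × 55% = 55% of Vantage Ventures LLC.
Aggregating (R3): 10.8% + 16% + 55% = 81.8%.

81.8%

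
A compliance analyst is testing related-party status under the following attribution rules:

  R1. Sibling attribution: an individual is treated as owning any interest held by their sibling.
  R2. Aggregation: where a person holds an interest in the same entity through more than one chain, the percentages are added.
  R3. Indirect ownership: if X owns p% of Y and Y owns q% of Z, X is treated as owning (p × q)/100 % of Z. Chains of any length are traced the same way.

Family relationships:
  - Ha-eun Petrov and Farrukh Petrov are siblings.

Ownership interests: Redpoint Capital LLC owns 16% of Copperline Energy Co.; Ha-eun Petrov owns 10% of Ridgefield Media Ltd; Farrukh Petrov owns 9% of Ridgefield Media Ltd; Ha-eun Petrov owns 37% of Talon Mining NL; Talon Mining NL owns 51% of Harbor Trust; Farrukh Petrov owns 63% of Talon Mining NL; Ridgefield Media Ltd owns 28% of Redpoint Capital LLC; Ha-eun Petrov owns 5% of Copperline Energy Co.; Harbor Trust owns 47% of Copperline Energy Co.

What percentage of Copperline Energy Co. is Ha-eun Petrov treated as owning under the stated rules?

29.8212%

By sibling attribution (R1), Ha-eun Petrov is treated as also owning Farrukh Petrov's interest in Ridgefield Media Ltd, giving 10% + 9% = 19%.
By sibling attribution (R1), Ha-eun Petrov is treated as also owning Farrukh Petrov's interest in Talon Mining NL, giving 37% + 63% = 100%.
Chain via Ridgefield Media Ltd → Redpoint Capital LLC (R3): 19% × 28% × 16% = 0.8512% of Copperline Energy Co.
Chain via Talon Mining NL → Harbor Trust (R3): 100% × 51% × 47% = 23.97% of Copperline Energy Co.
Direct interest in Copperline Energy Co: 5%.
Aggregating (R2): 0.8512% + 23.97% + 5% = 29.8212%.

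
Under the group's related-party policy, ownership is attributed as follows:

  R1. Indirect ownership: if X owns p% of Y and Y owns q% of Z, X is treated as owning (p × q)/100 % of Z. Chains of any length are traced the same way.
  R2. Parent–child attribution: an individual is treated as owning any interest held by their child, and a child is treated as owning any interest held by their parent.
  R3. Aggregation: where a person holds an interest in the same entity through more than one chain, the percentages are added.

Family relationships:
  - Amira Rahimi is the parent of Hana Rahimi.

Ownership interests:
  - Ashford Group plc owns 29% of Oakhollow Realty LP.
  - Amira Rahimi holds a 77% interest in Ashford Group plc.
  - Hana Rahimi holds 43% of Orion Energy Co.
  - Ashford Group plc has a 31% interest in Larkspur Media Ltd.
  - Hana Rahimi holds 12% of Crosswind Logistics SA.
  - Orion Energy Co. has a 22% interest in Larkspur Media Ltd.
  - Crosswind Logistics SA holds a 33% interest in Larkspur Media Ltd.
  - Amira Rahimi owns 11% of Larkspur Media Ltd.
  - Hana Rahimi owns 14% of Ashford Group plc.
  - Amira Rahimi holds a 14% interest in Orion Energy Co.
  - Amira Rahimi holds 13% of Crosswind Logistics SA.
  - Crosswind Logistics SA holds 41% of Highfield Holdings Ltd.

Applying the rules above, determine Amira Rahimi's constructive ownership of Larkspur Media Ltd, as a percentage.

60%

By parent–child attribution (R2), Amira Rahimi is treated as also owning Hana Rahimi's interest in Ashford Group plc, giving 77% + 14% = 91%.
By parent–child attribution (R2), Amira Rahimi is treated as also owning Hana Rahimi's interest in Orion Energy Co, giving 14% + 43% = 57%.
By parent–child attribution (R2), Amira Rahimi is treated as also owning Hana Rahimi's interest in Crosswind Logistics SA, giving 13% + 12% = 25%.
Chain via Ashford Group plc (R1): 91% × 31% = 28.21% of Larkspur Media Ltd.
Chain via Orion Energy Co. (R1): 57% × 22% = 12.54% of Larkspur Media Ltd.
Chain via Crosswind Logistics SA (R1): 25% × 33% = 8.25% of Larkspur Media Ltd.
Direct interest in Larkspur Media Ltd: 11%.
Aggregating (R3): 28.21% + 12.54% + 8.25% + 11% = 60%.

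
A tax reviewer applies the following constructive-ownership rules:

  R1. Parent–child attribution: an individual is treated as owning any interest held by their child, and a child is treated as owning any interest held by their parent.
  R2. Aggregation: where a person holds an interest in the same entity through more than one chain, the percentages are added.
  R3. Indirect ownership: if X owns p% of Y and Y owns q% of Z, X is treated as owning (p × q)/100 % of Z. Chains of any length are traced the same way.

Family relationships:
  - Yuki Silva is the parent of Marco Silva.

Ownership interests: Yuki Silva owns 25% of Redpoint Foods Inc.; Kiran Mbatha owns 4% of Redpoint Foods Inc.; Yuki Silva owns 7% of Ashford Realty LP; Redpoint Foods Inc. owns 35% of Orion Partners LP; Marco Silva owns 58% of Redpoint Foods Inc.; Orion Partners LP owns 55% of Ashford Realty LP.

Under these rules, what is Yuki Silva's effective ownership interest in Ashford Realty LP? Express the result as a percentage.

By parent–child attribution (R1), Yuki Silva is treated as also owning Marco Silva's interest in Redpoint Foods Inc, giving 25% + 58% = 83%.
Chain via Redpoint Foods Inc. → Orion Partners LP (R3): 83% × 35% × 55% = 15.9775% of Ashford Realty LP.
Direct interest in Ashford Realty LP: 7%.
Aggregating (R2): 15.9775% + 7% = 22.9775%.

22.9775%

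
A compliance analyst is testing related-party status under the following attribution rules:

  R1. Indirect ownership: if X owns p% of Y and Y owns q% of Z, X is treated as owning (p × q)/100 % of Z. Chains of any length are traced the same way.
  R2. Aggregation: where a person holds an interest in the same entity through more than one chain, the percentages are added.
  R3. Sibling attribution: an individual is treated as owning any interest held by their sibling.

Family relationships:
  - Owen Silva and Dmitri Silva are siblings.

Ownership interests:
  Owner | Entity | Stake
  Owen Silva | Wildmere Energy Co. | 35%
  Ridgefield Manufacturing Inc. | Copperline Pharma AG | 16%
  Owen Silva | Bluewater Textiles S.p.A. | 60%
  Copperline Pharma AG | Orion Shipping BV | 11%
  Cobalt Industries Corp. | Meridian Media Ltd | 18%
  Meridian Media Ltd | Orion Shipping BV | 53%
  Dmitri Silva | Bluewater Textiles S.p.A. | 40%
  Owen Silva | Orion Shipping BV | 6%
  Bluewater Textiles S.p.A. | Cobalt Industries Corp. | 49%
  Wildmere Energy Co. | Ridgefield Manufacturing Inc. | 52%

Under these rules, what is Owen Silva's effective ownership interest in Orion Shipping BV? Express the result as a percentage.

By sibling attribution (R3), Owen Silva is treated as also owning Dmitri Silva's interest in Bluewater Textiles S.p.A, giving 60% + 40% = 100%.
Chain via Wildmere Energy Co. → Ridgefield Manufacturing Inc. → Copperline Pharma AG (R1): 35% × 52% × 16% × 11% = 0.32032% of Orion Shipping BV.
Chain via Bluewater Textiles S.p.A. → Cobalt Industries Corp. → Meridian Media Ltd (R1): 100% × 49% × 18% × 53% = 4.6746% of Orion Shipping BV.
Direct interest in Orion Shipping BV: 6%.
Aggregating (R2): 0.32032% + 4.6746% + 6% = 10.99492%.

10.99492%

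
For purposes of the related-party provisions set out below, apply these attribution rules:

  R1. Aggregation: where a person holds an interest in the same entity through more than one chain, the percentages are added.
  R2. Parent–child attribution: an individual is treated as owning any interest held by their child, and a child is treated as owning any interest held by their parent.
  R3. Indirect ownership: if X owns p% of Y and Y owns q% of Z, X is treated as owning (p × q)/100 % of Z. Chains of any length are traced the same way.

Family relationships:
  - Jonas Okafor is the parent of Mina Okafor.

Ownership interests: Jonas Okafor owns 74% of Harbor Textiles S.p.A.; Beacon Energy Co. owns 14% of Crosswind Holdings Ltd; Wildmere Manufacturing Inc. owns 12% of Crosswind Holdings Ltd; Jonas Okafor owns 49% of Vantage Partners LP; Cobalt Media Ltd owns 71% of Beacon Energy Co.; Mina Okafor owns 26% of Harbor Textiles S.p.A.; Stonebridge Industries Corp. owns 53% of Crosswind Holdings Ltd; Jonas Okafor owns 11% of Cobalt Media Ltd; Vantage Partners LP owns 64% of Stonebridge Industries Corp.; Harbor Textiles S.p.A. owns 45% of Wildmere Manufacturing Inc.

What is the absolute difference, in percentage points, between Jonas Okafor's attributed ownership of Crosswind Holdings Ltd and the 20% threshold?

3.1142

By parent–child attribution (R2), Jonas Okafor is treated as also owning Mina Okafor's interest in Harbor Textiles S.p.A, giving 74% + 26% = 100%.
Chain via Harbor Textiles S.p.A. → Wildmere Manufacturing Inc. (R3): 100% × 45% × 12% = 5.4% of Crosswind Holdings Ltd.
Chain via Cobalt Media Ltd → Beacon Energy Co. (R3): 11% × 71% × 14% = 1.0934% of Crosswind Holdings Ltd.
Chain via Vantage Partners LP → Stonebridge Industries Corp. (R3): 49% × 64% × 53% = 16.6208% of Crosswind Holdings Ltd.
Aggregating (R1): 5.4% + 1.0934% + 16.6208% = 23.1142%.
23.1142% exceeds the 20% threshold by 3.1142 percentage points.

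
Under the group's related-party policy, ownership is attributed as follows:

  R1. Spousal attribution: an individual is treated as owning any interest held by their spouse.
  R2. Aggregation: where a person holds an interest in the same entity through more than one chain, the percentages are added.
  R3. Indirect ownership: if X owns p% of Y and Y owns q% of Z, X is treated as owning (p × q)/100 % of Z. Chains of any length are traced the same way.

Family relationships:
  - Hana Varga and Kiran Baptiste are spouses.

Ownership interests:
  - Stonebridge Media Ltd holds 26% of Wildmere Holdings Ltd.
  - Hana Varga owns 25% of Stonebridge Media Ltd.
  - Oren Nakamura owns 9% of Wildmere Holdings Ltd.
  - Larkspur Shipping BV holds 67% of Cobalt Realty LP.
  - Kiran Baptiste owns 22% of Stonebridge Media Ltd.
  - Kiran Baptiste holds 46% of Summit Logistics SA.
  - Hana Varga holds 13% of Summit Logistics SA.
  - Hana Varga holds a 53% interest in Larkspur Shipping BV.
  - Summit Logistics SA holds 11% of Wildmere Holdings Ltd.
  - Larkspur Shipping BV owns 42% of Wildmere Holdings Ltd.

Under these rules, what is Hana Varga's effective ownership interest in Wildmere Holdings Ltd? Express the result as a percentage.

By spousal attribution (R1), Hana Varga is treated as also owning Kiran Baptiste's interest in Summit Logistics SA, giving 13% + 46% = 59%.
By spousal attribution (R1), Hana Varga is treated as also owning Kiran Baptiste's interest in Stonebridge Media Ltd, giving 25% + 22% = 47%.
Chain via Summit Logistics SA (R3): 59% × 11% = 6.49% of Wildmere Holdings Ltd.
Chain via Larkspur Shipping BV (R3): 53% × 42% = 22.26% of Wildmere Holdings Ltd.
Chain via Stonebridge Media Ltd (R3): 47% × 26% = 12.22% of Wildmere Holdings Ltd.
Aggregating (R2): 6.49% + 22.26% + 12.22% = 40.97%.

40.97%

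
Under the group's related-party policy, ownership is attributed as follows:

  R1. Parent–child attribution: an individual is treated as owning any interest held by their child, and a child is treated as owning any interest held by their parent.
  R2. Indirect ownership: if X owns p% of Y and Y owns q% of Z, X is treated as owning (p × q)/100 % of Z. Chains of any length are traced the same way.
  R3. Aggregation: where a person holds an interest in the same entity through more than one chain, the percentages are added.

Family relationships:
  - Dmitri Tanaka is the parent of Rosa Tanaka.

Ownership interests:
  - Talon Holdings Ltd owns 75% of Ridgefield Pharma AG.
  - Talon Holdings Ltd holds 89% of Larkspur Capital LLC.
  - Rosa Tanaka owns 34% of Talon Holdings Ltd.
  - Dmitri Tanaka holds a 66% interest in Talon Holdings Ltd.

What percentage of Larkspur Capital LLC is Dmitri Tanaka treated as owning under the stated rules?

By parent–child attribution (R1), Dmitri Tanaka is treated as also owning Rosa Tanaka's interest in Talon Holdings Ltd, giving 66% + 34% = 100%.
Chain via Talon Holdings Ltd (R2): 100% × 89% = 89% of Larkspur Capital LLC.

89%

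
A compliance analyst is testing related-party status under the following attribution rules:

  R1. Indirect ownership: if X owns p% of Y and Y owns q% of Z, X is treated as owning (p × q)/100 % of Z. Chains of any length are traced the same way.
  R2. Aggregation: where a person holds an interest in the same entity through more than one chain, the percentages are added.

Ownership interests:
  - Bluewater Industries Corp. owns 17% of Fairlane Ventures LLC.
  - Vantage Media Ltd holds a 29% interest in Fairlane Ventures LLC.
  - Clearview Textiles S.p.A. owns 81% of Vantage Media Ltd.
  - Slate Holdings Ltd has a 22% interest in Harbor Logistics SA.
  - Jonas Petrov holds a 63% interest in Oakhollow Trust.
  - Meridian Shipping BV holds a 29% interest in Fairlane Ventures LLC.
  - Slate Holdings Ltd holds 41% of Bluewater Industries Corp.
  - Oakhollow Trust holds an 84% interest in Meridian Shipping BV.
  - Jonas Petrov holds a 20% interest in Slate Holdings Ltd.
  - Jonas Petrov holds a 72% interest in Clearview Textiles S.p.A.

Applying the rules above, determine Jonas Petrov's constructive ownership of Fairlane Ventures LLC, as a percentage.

Chain via Clearview Textiles S.p.A. → Vantage Media Ltd (R1): 72% × 81% × 29% = 16.9128% of Fairlane Ventures LLC.
Chain via Oakhollow Trust → Meridian Shipping BV (R1): 63% × 84% × 29% = 15.3468% of Fairlane Ventures LLC.
Chain via Slate Holdings Ltd → Bluewater Industries Corp. (R1): 20% × 41% × 17% = 1.394% of Fairlane Ventures LLC.
Aggregating (R2): 16.9128% + 15.3468% + 1.394% = 33.6536%.

33.6536%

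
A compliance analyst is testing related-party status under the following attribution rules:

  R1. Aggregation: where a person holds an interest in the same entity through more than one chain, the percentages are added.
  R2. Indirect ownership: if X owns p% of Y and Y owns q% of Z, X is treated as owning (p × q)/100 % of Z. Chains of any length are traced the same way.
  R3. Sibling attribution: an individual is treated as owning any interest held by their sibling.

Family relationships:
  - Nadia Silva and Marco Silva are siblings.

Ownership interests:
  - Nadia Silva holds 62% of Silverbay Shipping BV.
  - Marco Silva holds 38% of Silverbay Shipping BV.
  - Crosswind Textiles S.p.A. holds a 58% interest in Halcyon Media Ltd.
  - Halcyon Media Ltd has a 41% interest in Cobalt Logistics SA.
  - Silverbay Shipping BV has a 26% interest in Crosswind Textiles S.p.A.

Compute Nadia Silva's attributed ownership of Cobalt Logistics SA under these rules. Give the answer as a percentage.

By sibling attribution (R3), Nadia Silva is treated as also owning Marco Silva's interest in Silverbay Shipping BV, giving 62% + 38% = 100%.
Chain via Silverbay Shipping BV → Crosswind Textiles S.p.A. → Halcyon Media Ltd (R2): 100% × 26% × 58% × 41% = 6.1828% of Cobalt Logistics SA.

6.1828%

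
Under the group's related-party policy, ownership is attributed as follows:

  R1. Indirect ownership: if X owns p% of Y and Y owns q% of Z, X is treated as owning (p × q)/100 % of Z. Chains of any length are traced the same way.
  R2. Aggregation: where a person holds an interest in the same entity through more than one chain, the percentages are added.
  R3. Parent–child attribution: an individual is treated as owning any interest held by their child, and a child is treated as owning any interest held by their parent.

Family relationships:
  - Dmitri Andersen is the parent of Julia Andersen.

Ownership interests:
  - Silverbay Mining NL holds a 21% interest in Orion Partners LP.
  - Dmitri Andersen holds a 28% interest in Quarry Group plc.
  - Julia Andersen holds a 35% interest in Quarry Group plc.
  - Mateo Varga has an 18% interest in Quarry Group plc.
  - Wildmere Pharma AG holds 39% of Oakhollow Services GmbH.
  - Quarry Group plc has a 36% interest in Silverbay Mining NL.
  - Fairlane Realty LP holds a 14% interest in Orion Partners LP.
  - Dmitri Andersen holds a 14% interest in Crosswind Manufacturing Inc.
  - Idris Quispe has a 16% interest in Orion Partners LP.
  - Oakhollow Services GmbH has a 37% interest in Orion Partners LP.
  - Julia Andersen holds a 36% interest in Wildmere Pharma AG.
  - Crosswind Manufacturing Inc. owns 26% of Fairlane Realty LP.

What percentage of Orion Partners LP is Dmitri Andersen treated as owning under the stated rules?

By parent–child attribution (R3), Dmitri Andersen is treated as also owning Julia Andersen's interest in Quarry Group plc, giving 28% + 35% = 63%.
By parent–child attribution (R3), Dmitri Andersen is treated as owning Julia Andersen's 36% interest in Wildmere Pharma AG.
Chain via Quarry Group plc → Silverbay Mining NL (R1): 63% × 36% × 21% = 4.7628% of Orion Partners LP.
Chain via Crosswind Manufacturing Inc. → Fairlane Realty LP (R1): 14% × 26% × 14% = 0.5096% of Orion Partners LP.
Chain via Wildmere Pharma AG → Oakhollow Services GmbH (R1): 36% × 39% × 37% = 5.1948% of Orion Partners LP.
Aggregating (R2): 4.7628% + 0.5096% + 5.1948% = 10.4672%.

10.4672%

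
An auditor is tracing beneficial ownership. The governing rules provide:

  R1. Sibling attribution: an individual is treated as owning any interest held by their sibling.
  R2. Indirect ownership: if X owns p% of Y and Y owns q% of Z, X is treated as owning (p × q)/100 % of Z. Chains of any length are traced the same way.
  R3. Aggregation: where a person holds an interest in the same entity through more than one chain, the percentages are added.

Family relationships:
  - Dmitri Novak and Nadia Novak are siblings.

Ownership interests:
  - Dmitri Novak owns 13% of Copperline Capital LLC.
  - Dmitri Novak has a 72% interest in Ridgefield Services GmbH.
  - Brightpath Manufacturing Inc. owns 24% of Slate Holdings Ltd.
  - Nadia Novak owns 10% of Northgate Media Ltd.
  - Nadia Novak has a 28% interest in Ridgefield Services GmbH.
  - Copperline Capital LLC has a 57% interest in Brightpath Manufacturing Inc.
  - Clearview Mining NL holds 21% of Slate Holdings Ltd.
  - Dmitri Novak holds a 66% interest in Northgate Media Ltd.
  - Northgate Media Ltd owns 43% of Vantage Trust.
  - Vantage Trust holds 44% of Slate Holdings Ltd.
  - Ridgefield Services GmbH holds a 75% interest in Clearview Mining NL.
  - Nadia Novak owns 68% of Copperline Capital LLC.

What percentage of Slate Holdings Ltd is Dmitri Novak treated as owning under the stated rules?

41.21%

By sibling attribution (R1), Dmitri Novak is treated as also owning Nadia Novak's interest in Northgate Media Ltd, giving 66% + 10% = 76%.
By sibling attribution (R1), Dmitri Novak is treated as also owning Nadia Novak's interest in Copperline Capital LLC, giving 13% + 68% = 81%.
By sibling attribution (R1), Dmitri Novak is treated as also owning Nadia Novak's interest in Ridgefield Services GmbH, giving 72% + 28% = 100%.
Chain via Northgate Media Ltd → Vantage Trust (R2): 76% × 43% × 44% = 14.3792% of Slate Holdings Ltd.
Chain via Copperline Capital LLC → Brightpath Manufacturing Inc. (R2): 81% × 57% × 24% = 11.0808% of Slate Holdings Ltd.
Chain via Ridgefield Services GmbH → Clearview Mining NL (R2): 100% × 75% × 21% = 15.75% of Slate Holdings Ltd.
Aggregating (R3): 14.3792% + 11.0808% + 15.75% = 41.21%.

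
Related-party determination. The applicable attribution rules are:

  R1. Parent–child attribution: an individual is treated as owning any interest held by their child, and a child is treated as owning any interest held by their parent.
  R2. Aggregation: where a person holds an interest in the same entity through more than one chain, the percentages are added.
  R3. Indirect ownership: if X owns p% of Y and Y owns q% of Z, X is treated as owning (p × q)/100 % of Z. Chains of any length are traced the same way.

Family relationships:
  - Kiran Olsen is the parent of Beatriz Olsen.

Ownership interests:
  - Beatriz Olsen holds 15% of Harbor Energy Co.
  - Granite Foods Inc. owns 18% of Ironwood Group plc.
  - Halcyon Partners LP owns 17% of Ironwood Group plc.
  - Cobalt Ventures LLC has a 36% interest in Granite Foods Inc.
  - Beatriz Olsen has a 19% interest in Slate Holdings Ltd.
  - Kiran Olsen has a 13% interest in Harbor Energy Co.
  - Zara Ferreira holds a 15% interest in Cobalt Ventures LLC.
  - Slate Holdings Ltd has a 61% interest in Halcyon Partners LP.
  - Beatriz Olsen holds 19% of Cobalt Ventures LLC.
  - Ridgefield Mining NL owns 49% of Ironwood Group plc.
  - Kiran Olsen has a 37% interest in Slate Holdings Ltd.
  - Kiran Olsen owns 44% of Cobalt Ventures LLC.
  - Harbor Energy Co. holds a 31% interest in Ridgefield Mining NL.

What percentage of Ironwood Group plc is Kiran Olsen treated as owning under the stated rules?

14.1428%

By parent–child attribution (R1), Kiran Olsen is treated as also owning Beatriz Olsen's interest in Harbor Energy Co, giving 13% + 15% = 28%.
By parent–child attribution (R1), Kiran Olsen is treated as also owning Beatriz Olsen's interest in Cobalt Ventures LLC, giving 44% + 19% = 63%.
By parent–child attribution (R1), Kiran Olsen is treated as also owning Beatriz Olsen's interest in Slate Holdings Ltd, giving 37% + 19% = 56%.
Chain via Harbor Energy Co. → Ridgefield Mining NL (R3): 28% × 31% × 49% = 4.2532% of Ironwood Group plc.
Chain via Cobalt Ventures LLC → Granite Foods Inc. (R3): 63% × 36% × 18% = 4.0824% of Ironwood Group plc.
Chain via Slate Holdings Ltd → Halcyon Partners LP (R3): 56% × 61% × 17% = 5.8072% of Ironwood Group plc.
Aggregating (R2): 4.2532% + 4.0824% + 5.8072% = 14.1428%.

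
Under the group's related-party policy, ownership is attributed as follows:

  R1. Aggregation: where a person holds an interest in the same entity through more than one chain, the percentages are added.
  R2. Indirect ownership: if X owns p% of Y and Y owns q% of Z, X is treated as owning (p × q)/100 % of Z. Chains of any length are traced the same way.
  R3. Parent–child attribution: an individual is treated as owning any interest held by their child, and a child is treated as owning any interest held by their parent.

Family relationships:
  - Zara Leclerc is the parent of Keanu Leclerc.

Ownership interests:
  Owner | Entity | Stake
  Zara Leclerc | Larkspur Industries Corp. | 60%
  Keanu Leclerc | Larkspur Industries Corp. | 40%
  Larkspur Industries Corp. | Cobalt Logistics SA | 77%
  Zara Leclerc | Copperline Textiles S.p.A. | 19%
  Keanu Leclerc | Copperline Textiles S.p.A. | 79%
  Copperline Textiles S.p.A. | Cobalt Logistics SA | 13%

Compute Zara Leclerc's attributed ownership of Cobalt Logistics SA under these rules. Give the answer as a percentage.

By parent–child attribution (R3), Zara Leclerc is treated as also owning Keanu Leclerc's interest in Copperline Textiles S.p.A, giving 19% + 79% = 98%.
By parent–child attribution (R3), Zara Leclerc is treated as also owning Keanu Leclerc's interest in Larkspur Industries Corp, giving 60% + 40% = 100%.
Chain via Copperline Textiles S.p.A. (R2): 98% × 13% = 12.74% of Cobalt Logistics SA.
Chain via Larkspur Industries Corp. (R2): 100% × 77% = 77% of Cobalt Logistics SA.
Aggregating (R1): 12.74% + 77% = 89.74%.

89.74%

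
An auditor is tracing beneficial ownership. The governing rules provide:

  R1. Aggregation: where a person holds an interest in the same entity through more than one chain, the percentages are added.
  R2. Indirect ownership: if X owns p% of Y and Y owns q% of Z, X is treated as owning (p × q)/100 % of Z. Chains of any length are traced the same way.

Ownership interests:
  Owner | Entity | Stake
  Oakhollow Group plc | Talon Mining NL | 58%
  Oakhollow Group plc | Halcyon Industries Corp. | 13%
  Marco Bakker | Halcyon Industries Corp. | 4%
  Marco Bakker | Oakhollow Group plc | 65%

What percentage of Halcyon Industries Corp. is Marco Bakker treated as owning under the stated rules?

Chain via Oakhollow Group plc (R2): 65% × 13% = 8.45% of Halcyon Industries Corp.
Direct interest in Halcyon Industries Corp: 4%.
Aggregating (R1): 8.45% + 4% = 12.45%.

12.45%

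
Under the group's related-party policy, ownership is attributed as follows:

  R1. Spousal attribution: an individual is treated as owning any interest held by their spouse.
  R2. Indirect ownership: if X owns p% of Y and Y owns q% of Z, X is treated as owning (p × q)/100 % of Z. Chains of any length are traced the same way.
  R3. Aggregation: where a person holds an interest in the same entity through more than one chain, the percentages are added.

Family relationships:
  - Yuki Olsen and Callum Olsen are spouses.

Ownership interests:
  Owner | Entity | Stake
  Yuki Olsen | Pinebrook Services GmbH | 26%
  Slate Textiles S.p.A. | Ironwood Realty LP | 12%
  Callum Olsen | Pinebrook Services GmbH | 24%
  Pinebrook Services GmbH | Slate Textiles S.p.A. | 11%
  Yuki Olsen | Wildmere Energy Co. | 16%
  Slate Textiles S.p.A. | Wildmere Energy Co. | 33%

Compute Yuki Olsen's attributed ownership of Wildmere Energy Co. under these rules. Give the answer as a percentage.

17.815%

By spousal attribution (R1), Yuki Olsen is treated as also owning Callum Olsen's interest in Pinebrook Services GmbH, giving 26% + 24% = 50%.
Chain via Pinebrook Services GmbH → Slate Textiles S.p.A. (R2): 50% × 11% × 33% = 1.815% of Wildmere Energy Co.
Direct interest in Wildmere Energy Co: 16%.
Aggregating (R3): 1.815% + 16% = 17.815%.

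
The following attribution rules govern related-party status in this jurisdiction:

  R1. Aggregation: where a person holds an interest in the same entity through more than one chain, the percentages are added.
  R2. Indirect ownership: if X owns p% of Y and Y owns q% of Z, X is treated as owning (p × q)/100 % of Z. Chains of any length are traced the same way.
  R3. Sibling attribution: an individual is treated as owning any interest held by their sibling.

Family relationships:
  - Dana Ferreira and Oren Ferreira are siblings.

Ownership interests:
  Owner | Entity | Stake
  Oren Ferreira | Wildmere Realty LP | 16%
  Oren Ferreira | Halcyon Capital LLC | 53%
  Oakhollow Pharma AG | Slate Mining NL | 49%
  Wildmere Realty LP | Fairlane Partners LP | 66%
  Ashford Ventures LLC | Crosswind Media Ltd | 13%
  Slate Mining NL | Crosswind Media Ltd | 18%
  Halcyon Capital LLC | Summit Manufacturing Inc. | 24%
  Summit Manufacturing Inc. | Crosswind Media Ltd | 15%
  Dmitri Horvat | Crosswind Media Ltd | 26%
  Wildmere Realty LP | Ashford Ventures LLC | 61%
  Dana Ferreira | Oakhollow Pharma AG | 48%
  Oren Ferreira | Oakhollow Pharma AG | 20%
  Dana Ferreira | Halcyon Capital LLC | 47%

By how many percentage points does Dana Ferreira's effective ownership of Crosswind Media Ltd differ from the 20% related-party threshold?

By sibling attribution (R3), Dana Ferreira is treated as also owning Oren Ferreira's interest in Oakhollow Pharma AG, giving 48% + 20% = 68%.
By sibling attribution (R3), Dana Ferreira is treated as also owning Oren Ferreira's interest in Halcyon Capital LLC, giving 47% + 53% = 100%.
By sibling attribution (R3), Dana Ferreira is treated as owning Oren Ferreira's 16% interest in Wildmere Realty LP.
Chain via Oakhollow Pharma AG → Slate Mining NL (R2): 68% × 49% × 18% = 5.9976% of Crosswind Media Ltd.
Chain via Halcyon Capital LLC → Summit Manufacturing Inc. (R2): 100% × 24% × 15% = 3.6% of Crosswind Media Ltd.
Chain via Wildmere Realty LP → Ashford Ventures LLC (R2): 16% × 61% × 13% = 1.2688% of Crosswind Media Ltd.
Aggregating (R1): 5.9976% + 3.6% + 1.2688% = 10.8664%.
10.8664% falls short of the 20% threshold by 9.1336 percentage points.

9.1336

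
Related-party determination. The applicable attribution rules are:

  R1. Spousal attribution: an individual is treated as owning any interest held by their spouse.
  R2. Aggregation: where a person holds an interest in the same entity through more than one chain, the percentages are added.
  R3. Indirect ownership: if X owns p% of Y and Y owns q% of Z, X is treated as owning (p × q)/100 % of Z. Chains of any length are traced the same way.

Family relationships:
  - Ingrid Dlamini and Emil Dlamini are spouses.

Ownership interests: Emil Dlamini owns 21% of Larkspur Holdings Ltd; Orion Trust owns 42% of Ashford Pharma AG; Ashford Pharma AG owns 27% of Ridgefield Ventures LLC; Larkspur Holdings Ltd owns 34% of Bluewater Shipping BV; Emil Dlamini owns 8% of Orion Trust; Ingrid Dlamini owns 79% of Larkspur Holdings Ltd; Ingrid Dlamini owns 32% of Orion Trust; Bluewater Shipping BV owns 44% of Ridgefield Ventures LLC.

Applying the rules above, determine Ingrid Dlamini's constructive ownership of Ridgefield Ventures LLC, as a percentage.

19.496%

By spousal attribution (R1), Ingrid Dlamini is treated as also owning Emil Dlamini's interest in Orion Trust, giving 32% + 8% = 40%.
By spousal attribution (R1), Ingrid Dlamini is treated as also owning Emil Dlamini's interest in Larkspur Holdings Ltd, giving 79% + 21% = 100%.
Chain via Orion Trust → Ashford Pharma AG (R3): 40% × 42% × 27% = 4.536% of Ridgefield Ventures LLC.
Chain via Larkspur Holdings Ltd → Bluewater Shipping BV (R3): 100% × 34% × 44% = 14.96% of Ridgefield Ventures LLC.
Aggregating (R2): 4.536% + 14.96% = 19.496%.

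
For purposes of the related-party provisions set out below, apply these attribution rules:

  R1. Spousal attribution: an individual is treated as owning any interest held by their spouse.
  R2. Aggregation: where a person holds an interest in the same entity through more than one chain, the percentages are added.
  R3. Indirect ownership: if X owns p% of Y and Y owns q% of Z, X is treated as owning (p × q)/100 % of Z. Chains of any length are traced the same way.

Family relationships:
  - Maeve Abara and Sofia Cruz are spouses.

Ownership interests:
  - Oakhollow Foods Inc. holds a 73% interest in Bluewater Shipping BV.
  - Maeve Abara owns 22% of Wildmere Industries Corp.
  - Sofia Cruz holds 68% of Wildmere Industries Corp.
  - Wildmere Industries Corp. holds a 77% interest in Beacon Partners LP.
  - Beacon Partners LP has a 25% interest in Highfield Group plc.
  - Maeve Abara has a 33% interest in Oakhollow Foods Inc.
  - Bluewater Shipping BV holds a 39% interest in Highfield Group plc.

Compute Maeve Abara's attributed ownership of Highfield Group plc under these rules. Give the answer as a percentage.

By spousal attribution (R1), Maeve Abara is treated as also owning Sofia Cruz's interest in Wildmere Industries Corp, giving 22% + 68% = 90%.
Chain via Wildmere Industries Corp. → Beacon Partners LP (R3): 90% × 77% × 25% = 17.325% of Highfield Group plc.
Chain via Oakhollow Foods Inc. → Bluewater Shipping BV (R3): 33% × 73% × 39% = 9.3951% of Highfield Group plc.
Aggregating (R2): 17.325% + 9.3951% = 26.7201%.

26.7201%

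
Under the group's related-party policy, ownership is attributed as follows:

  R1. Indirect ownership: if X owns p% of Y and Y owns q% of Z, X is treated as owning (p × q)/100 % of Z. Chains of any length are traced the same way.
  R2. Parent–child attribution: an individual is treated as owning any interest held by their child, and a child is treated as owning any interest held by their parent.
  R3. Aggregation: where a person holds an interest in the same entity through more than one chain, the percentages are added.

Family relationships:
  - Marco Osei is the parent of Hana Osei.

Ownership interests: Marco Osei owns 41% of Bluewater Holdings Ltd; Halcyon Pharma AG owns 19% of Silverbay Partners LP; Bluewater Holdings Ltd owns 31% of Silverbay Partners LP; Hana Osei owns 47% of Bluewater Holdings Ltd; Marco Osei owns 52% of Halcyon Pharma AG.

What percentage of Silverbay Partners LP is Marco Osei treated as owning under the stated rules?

By parent–child attribution (R2), Marco Osei is treated as also owning Hana Osei's interest in Bluewater Holdings Ltd, giving 41% + 47% = 88%.
Chain via Bluewater Holdings Ltd (R1): 88% × 31% = 27.28% of Silverbay Partners LP.
Chain via Halcyon Pharma AG (R1): 52% × 19% = 9.88% of Silverbay Partners LP.
Aggregating (R3): 27.28% + 9.88% = 37.16%.

37.16%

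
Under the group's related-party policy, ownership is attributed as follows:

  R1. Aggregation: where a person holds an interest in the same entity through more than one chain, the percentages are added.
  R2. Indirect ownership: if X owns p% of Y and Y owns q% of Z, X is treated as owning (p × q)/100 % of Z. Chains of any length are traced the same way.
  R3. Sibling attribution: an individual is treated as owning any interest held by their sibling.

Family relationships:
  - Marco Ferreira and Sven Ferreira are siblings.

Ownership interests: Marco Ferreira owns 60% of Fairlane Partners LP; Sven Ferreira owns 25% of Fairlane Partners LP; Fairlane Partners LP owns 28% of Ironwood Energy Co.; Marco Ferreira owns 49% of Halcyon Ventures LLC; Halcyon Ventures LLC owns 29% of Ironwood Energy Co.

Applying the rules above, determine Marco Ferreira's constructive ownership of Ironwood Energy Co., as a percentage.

By sibling attribution (R3), Marco Ferreira is treated as also owning Sven Ferreira's interest in Fairlane Partners LP, giving 60% + 25% = 85%.
Chain via Fairlane Partners LP (R2): 85% × 28% = 23.8% of Ironwood Energy Co.
Chain via Halcyon Ventures LLC (R2): 49% × 29% = 14.21% of Ironwood Energy Co.
Aggregating (R1): 23.8% + 14.21% = 38.01%.

38.01%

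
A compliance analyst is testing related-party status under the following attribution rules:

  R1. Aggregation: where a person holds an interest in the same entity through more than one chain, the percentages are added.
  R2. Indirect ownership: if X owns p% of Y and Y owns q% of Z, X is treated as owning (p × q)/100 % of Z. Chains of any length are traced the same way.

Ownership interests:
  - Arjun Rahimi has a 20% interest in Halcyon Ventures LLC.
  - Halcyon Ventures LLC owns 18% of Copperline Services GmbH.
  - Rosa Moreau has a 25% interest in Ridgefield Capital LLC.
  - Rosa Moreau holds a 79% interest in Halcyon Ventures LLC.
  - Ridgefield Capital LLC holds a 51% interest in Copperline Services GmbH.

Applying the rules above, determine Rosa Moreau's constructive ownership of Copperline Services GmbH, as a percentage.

26.97%

Chain via Halcyon Ventures LLC (R2): 79% × 18% = 14.22% of Copperline Services GmbH.
Chain via Ridgefield Capital LLC (R2): 25% × 51% = 12.75% of Copperline Services GmbH.
Aggregating (R1): 14.22% + 12.75% = 26.97%.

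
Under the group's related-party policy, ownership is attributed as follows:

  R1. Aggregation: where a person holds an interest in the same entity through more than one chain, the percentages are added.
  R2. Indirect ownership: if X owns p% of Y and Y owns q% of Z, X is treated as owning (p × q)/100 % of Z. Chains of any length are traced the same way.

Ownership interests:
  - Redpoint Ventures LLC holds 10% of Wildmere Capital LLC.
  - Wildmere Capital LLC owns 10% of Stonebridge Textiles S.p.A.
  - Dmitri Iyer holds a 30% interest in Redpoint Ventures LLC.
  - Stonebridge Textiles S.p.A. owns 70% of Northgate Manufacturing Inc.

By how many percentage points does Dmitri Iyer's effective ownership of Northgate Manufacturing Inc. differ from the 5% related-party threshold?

4.79

Chain via Redpoint Ventures LLC → Wildmere Capital LLC → Stonebridge Textiles S.p.A. (R2): 30% × 10% × 10% × 70% = 0.21% of Northgate Manufacturing Inc.
0.21% falls short of the 5% threshold by 4.79 percentage points.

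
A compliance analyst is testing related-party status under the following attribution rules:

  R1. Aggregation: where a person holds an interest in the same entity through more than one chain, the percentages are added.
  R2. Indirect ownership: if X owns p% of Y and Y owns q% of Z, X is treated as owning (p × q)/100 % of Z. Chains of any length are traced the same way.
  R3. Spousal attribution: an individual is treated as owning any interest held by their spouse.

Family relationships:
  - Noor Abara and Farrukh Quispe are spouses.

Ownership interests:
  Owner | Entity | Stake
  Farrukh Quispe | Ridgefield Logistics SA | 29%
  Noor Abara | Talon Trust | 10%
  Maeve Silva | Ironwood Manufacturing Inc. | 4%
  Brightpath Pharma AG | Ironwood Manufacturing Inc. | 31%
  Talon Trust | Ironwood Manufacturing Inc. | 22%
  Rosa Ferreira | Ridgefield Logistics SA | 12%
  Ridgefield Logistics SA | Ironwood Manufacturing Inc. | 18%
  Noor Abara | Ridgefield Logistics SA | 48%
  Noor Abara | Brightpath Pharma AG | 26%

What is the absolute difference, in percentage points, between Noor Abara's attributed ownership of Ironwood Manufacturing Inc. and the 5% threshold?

By spousal attribution (R3), Noor Abara is treated as also owning Farrukh Quispe's interest in Ridgefield Logistics SA, giving 48% + 29% = 77%.
Chain via Brightpath Pharma AG (R2): 26% × 31% = 8.06% of Ironwood Manufacturing Inc.
Chain via Ridgefield Logistics SA (R2): 77% × 18% = 13.86% of Ironwood Manufacturing Inc.
Chain via Talon Trust (R2): 10% × 22% = 2.2% of Ironwood Manufacturing Inc.
Aggregating (R1): 8.06% + 13.86% + 2.2% = 24.12%.
24.12% exceeds the 5% threshold by 19.12 percentage points.

19.12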